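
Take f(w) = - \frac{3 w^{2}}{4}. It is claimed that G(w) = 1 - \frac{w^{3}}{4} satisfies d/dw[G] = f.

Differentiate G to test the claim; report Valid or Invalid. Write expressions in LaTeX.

d/dw[G] = - \frac{3 w^{2}}{4}
This equals f(w) exactly, so the claim holds.

Valid. The derivative of G reproduces f.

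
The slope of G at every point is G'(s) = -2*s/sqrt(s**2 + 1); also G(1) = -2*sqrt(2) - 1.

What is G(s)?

The substitution u = 4*s**2 + 4 works: G'(s) is exactly (dG/du)*(du/ds) for that inner function.
A general antiderivative is -sqrt(4*s**2 + 4) + C.
The condition gives C = -2*sqrt(2) - 1 - (-2*sqrt(2)) = -1.
So G(s) = -sqrt(4*s**2 + 4) - 1.
Check: d/ds[-sqrt(4*s**2 + 4) - 1] = -2*s/sqrt(s**2 + 1) = G'(s).

G(s) = -sqrt(4*s**2 + 4) - 1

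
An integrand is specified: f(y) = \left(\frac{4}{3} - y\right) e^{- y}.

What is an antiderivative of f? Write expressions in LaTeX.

Recognize the product-rule pattern: f = u'v + uv' with u = y - \frac{1}{3}, v = e^{- y}, so integration by parts undoes it.
Check: d/dy[\frac{\left(3 y - 1\right) e^{- y}}{3}] = \frac{\left(4 - 3 y\right) e^{- y}}{3}, which equals f(y).

An antiderivative is F(y) = \frac{\left(3 y - 1\right) e^{- y}}{3}.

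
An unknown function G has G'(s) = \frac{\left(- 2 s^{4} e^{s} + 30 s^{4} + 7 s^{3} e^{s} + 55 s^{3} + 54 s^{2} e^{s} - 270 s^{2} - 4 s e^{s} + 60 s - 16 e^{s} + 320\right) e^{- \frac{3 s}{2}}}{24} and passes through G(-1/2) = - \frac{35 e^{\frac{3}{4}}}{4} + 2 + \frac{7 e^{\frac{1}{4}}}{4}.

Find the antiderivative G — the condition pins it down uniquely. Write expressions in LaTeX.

Recognize the product-rule pattern: G'(s) = u'v + uv' with u = - \frac{e^{- \frac{s}{2}}}{2} + \frac{5 e^{- \frac{3 s}{2}}}{2}, v = - \frac{s^{4}}{3} - \frac{3 s^{3}}{2} - \frac{2 s}{3} - 4, so integration by parts undoes it.
A general antiderivative is \left(- \frac{e^{- \frac{s}{2}}}{2} + \frac{5 e^{- \frac{3 s}{2}}}{2}\right) \left(- \frac{s^{4}}{3} - \frac{3 s^{3}}{2} - \frac{2 s}{3} - 4\right) + C.
The condition gives C = - \frac{35 e^{\frac{3}{4}}}{4} + 2 + \frac{7 e^{\frac{1}{4}}}{4} - (- \frac{35 e^{\frac{3}{4}}}{4} + \frac{7 e^{\frac{1}{4}}}{4}) = 2.
So G(s) = \left(- \frac{e^{- \frac{s}{2}}}{2} + \frac{5 e^{- \frac{3 s}{2}}}{2}\right) \left(- \frac{s^{4}}{3} - \frac{3 s^{3}}{2} - \frac{2 s}{3} - 4\right) + 2.
Check: d/ds[\left(- \frac{e^{- \frac{s}{2}}}{2} + \frac{5 e^{- \frac{3 s}{2}}}{2}\right) \left(- \frac{s^{4}}{3} - \frac{3 s^{3}}{2} - \frac{2 s}{3} - 4\right) + 2] = \frac{\left(- 2 s^{4} e^{s} + 30 s^{4} + 7 s^{3} e^{s} + 55 s^{3} + 54 s^{2} e^{s} - 270 s^{2} - 4 s e^{s} + 60 s - 16 e^{s} + 320\right) e^{- \frac{3 s}{2}}}{24} = G'(s).

G(s) = \left(- \frac{e^{- \frac{s}{2}}}{2} + \frac{5 e^{- \frac{3 s}{2}}}{2}\right) \left(- \frac{s^{4}}{3} - \frac{3 s^{3}}{2} - \frac{2 s}{3} - 4\right) + 2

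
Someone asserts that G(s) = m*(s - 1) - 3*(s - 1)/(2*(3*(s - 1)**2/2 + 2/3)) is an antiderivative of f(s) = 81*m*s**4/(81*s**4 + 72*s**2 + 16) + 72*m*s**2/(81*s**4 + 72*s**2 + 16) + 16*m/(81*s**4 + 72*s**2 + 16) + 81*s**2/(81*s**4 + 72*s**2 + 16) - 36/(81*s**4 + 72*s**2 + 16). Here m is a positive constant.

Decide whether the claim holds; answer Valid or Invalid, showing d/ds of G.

Invalid: d/ds[G] - f = (13122*s**5 - 32805*s**4 + 14580*s**3 + 10935*s**2 - 19440*s + 6804)/(6561*s**8 - 26244*s**7 + 51030*s**6 - 61236*s**5 + 55161*s**4 - 38880*s**3 + 21096*s**2 - 7488*s + 2704), which is not 0.

d/ds[G] = (81*m*s**4 - 324*m*s**3 + 558*m*s**2 - 468*m*s + 169*m + 81*s**2 - 162*s + 45)/(81*s**4 - 324*s**3 + 558*s**2 - 468*s + 169)
d/ds[G] - f(s) = (13122*s**5 - 32805*s**4 + 14580*s**3 + 10935*s**2 - 19440*s + 6804)/(6561*s**8 - 26244*s**7 + 51030*s**6 - 61236*s**5 + 55161*s**4 - 38880*s**3 + 21096*s**2 - 7488*s + 2704) != 0.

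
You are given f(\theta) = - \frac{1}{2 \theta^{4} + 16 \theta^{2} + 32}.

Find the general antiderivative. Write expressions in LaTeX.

Since d/d\theta undoes antidifferentiation here, F'(\theta) = f(\theta) is required of F(\theta).
Check: d/d\theta[- \frac{\theta}{16 \theta^{2} + 64} - \frac{\operatorname{atan}{\left(\frac{\theta}{2} \right)}}{32}] = - \frac{1}{2 \theta^{4} + 16 \theta^{2} + 32} = f(\theta).

F(\theta) = - \frac{\theta}{16 \theta^{2} + 64} - \frac{\operatorname{atan}{\left(\frac{\theta}{2} \right)}}{32} + C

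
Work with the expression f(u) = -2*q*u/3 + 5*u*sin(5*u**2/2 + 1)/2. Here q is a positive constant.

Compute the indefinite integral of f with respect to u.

F(u) = -q*u**2/3 - cos(5*u**2/2 + 1)/2 + C

The integrand splits into summands that can be handled one at a time.
Check: d/du[-q*u**2/3 - cos(5*u**2/2 + 1)/2] = -2*q*u/3 + 5*u*sin(5*u**2/2 + 1)/2 = f(u).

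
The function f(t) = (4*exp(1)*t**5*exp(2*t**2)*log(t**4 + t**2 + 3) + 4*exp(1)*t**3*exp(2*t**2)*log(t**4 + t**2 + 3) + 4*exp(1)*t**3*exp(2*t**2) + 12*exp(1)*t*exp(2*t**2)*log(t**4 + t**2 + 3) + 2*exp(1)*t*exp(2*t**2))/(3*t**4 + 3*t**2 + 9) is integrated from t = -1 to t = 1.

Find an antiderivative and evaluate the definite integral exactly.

Recognize the product-rule pattern: f = u'v + uv' with u = exp(2*t**2 + 1)/3, v = log(t**4 + t**2 + 3), so integration by parts undoes it.
F(t) = exp(2*t**2 + 1)*log(t**4 + t**2 + 3)/3 is an antiderivative of f.
Check: d/dt[exp(2*t**2 + 1)*log(t**4 + t**2 + 3)/3] = (4*exp(1)*t**5*exp(2*t**2)*log(t**4 + t**2 + 3) + 4*exp(1)*t**3*exp(2*t**2)*log(t**4 + t**2 + 3) + 4*exp(1)*t**3*exp(2*t**2) + 12*exp(1)*t*exp(2*t**2)*log(t**4 + t**2 + 3) + 2*exp(1)*t*exp(2*t**2))/(3*t**4 + 3*t**2 + 9) = f(t).
F(1) = exp(3)*log(5)/3; F(-1) = exp(3)*log(5)/3.
Integral = F(1) - F(-1) = 0.

Antiderivative: F(t) = exp(2*t**2 + 1)*log(t**4 + t**2 + 3)/3; value = 0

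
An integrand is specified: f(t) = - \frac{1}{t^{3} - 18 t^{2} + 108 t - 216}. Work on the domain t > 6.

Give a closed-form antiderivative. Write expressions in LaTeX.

An antiderivative is F(t) = \frac{1}{2 t^{2} - 24 t + 72}.

An antiderivative F(t) passes only if d/dt[F] lands on f(t) exactly.
Check: d/dt[\frac{1}{2 t^{2} - 24 t + 72}] = - \frac{1}{t^{3} - 18 t^{2} + 108 t - 216} = f(t).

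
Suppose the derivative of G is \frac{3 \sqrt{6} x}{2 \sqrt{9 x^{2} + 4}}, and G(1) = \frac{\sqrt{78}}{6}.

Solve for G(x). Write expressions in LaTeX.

The substitution u = \frac{3 x^{2}}{2} + \frac{2}{3} works: G'(x) is exactly (dG/du)*(du/dx) for that inner function.
A general antiderivative is \sqrt{\frac{3 x^{2}}{2} + \frac{2}{3}} + C.
The condition gives C = \frac{\sqrt{78}}{6} - (\frac{\sqrt{78}}{6}) = 0.
So G(x) = \sqrt{\frac{3 x^{2}}{2} + \frac{2}{3}}.
Check: d/dx[\sqrt{\frac{3 x^{2}}{2} + \frac{2}{3}}] = \frac{3 \sqrt{6} x}{2 \sqrt{9 x^{2} + 4}} = G'(x).

G(x) = \sqrt{\frac{3 x^{2}}{2} + \frac{2}{3}}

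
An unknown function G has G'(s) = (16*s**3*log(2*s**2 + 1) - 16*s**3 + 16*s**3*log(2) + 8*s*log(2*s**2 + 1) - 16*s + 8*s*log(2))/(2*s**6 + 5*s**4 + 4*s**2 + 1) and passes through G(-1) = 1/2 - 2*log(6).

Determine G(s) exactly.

G(s) = 1/2 - 4*log(4*s**2 + 2)/(s**2 + 1)

G'(s) has the shape u'v + uv' for u = -4/(s**2 + 1) and v = log(4*s**2 + 2) — it is the derivative of the product u*v.
A general antiderivative is -4*log(4*s**2 + 2)/(s**2 + 1) + C.
The condition gives C = 1/2 - 2*log(6) - (-2*log(6)) = 1/2.
So G(s) = 1/2 - 4*log(4*s**2 + 2)/(s**2 + 1).
Check: d/ds[1/2 - 4*log(4*s**2 + 2)/(s**2 + 1)] = (16*s**3*log(2*s**2 + 1) - 16*s**3 + 16*s**3*log(2) + 8*s*log(2*s**2 + 1) - 16*s + 8*s*log(2))/(2*s**6 + 5*s**4 + 4*s**2 + 1) = G'(s).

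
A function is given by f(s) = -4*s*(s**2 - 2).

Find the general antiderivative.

f matches the chain-rule pattern g'(h)*h' with inner function h(s) = 2 - s**2; substituting u = h(s) collapses the integral.
Check: d/ds[-(2 - s**2)**2] = -4*s**3 + 8*s, which equals f(s).

F(s) = -(2 - s**2)**2 + C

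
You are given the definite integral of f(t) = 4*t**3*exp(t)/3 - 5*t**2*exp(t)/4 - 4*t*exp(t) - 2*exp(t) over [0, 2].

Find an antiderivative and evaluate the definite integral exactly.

Antiderivative: F(t) = (16*t**3 - 63*t**2 + 78*t - 102)*exp(t)/12; value = 17/2 - 35*exp(2)/6

f has the shape u'v + uv' for u = 4*t**3/3 - 21*t**2/4 + 13*t/2 - 17/2 and v = exp(t) — it is the derivative of the product u*v.
F(t) = (16*t**3 - 63*t**2 + 78*t - 102)*exp(t)/12 is an antiderivative of f.
Check: d/dt[(16*t**3 - 63*t**2 + 78*t - 102)*exp(t)/12] = 4*t**3*exp(t)/3 - 5*t**2*exp(t)/4 - 4*t*exp(t) - 2*exp(t) = f(t).
F(2) = -35*exp(2)/6; F(0) = -17/2.
Integral = F(2) - F(0) = 17/2 - 35*exp(2)/6.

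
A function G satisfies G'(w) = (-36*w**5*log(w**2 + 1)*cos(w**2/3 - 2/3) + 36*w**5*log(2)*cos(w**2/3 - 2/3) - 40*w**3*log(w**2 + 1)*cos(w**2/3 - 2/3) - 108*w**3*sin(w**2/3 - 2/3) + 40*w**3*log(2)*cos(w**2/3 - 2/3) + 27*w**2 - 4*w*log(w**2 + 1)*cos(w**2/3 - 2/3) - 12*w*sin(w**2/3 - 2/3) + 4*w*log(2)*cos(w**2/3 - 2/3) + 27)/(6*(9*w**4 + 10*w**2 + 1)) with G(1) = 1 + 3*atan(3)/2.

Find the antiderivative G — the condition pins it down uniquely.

A first test for any G(w): its w-derivative must equal the given G'(w).
A general antiderivative is -log(w**2/2 + 1/2)*sin(w**2/3 - 2/3) + 3*atan(3*w)/2 + C.
The condition gives C = 1 + 3*atan(3)/2 - (3*atan(3)/2) = 1.
So G(w) = -log(w**2/2 + 1/2)*sin(w**2/3 - 2/3) + 3*atan(3*w)/2 + 1.
Check: d/dw[-log(w**2/2 + 1/2)*sin(w**2/3 - 2/3) + 3*atan(3*w)/2 + 1] = (-36*w**5*log(w**2 + 1)*cos(w**2/3 - 2/3) + 36*w**5*log(2)*cos(w**2/3 - 2/3) - 40*w**3*log(w**2 + 1)*cos(w**2/3 - 2/3) - 108*w**3*sin(w**2/3 - 2/3) + 40*w**3*log(2)*cos(w**2/3 - 2/3) + 27*w**2 - 4*w*log(w**2 + 1)*cos(w**2/3 - 2/3) - 12*w*sin(w**2/3 - 2/3) + 4*w*log(2)*cos(w**2/3 - 2/3) + 27)/(54*w**4 + 60*w**2 + 6), which equals G'(w).

G(w) = -log(w**2/2 + 1/2)*sin(w**2/3 - 2/3) + 3*atan(3*w)/2 + 1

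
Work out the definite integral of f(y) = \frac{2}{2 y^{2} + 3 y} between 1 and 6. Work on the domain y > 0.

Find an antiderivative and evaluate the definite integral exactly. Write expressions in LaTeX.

Antiderivative: F(y) = - \frac{2 \left(- \log{\left(y \right)} + \log{\left(y + \frac{3}{2} \right)}\right)}{3}; value = - \frac{2 \log{\left(\frac{15}{2} \right)}}{3} + \frac{2 \log{\left(\frac{5}{2} \right)}}{3} + \frac{2 \log{\left(6 \right)}}{3}

Factor the denominator (y \left(2 y + 3\right)) and decompose: f = - \frac{4}{3 \left(2 y + 3\right)} + \frac{2}{3 y}; each piece integrates to a log, atan, or power term.
F(y) = - \frac{2 \left(- \log{\left(y \right)} + \log{\left(y + \frac{3}{2} \right)}\right)}{3} is an antiderivative of f.
Check: d/dy[- \frac{2 \left(- \log{\left(y \right)} + \log{\left(y + \frac{3}{2} \right)}\right)}{3}] = \frac{2}{2 y^{2} + 3 y} = f(y).
F(6) = - \frac{2 \log{\left(\frac{15}{2} \right)}}{3} + \frac{2 \log{\left(6 \right)}}{3}; F(1) = - \frac{2 \log{\left(\frac{5}{2} \right)}}{3}.
Integral = F(6) - F(1) = - \frac{2 \log{\left(\frac{15}{2} \right)}}{3} + \frac{2 \log{\left(\frac{5}{2} \right)}}{3} + \frac{2 \log{\left(6 \right)}}{3}.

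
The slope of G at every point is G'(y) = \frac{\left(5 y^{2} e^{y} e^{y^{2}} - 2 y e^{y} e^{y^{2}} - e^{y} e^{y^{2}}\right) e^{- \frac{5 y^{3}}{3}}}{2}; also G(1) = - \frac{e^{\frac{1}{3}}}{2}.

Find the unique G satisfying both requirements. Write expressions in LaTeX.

G(y) = - \frac{e^{y} e^{y^{2}} e^{- \frac{5 y^{3}}{3}}}{2}

G'(y) matches the chain-rule pattern g'(h)*h' with inner function h(y) = - \frac{5 y^{3}}{3} + y^{2} + y; substituting u = h(y) collapses the integral.
A general antiderivative is - \frac{e^{- \frac{5 y^{3}}{3} + y^{2} + y}}{2} + C.
The condition gives C = - \frac{e^{\frac{1}{3}}}{2} - (- \frac{e^{\frac{1}{3}}}{2}) = 0.
So G(y) = - \frac{e^{y} e^{y^{2}} e^{- \frac{5 y^{3}}{3}}}{2}.
Check: d/dy[- \frac{e^{y} e^{y^{2}} e^{- \frac{5 y^{3}}{3}}}{2}] = \frac{\left(5 y^{2} e^{y} e^{y^{2}} - 2 y e^{y} e^{y^{2}} - e^{y} e^{y^{2}}\right) e^{- \frac{5 y^{3}}{3}}}{2} = G'(y).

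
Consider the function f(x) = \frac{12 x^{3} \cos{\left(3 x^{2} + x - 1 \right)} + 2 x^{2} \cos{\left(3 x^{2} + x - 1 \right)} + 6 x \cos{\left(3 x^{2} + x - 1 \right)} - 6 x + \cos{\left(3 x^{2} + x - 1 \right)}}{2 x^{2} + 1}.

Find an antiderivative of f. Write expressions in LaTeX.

An antiderivative F(x) passes only if d/dx[F] lands on f(x) exactly.
Check: d/dx[- \frac{3 \log{\left(3 x^{2} + \frac{3}{2} \right)} - 2 \sin{\left(3 x^{2} + x - 1 \right)}}{2}] = \frac{12 x^{3} \cos{\left(3 x^{2} + x - 1 \right)} + 2 x^{2} \cos{\left(3 x^{2} + x - 1 \right)} + 6 x \cos{\left(3 x^{2} + x - 1 \right)} - 6 x + \cos{\left(3 x^{2} + x - 1 \right)}}{2 x^{2} + 1} = f(x).

An antiderivative is F(x) = - \frac{3 \log{\left(3 x^{2} + \frac{3}{2} \right)} - 2 \sin{\left(3 x^{2} + x - 1 \right)}}{2}.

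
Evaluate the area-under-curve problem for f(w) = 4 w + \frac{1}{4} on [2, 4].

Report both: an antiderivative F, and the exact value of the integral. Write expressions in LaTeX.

Since d/dw undoes antidifferentiation here, F'(w) = f(w) is required of F(w).
F(w) = 2 w^{2} + \frac{w}{4} is an antiderivative of f.
Check: d/dw[2 w^{2} + \frac{w}{4}] = 4 w + \frac{1}{4} = f(w).
F(4) = 33; F(2) = \frac{17}{2}.
Integral = F(4) - F(2) = \frac{49}{2}.

Antiderivative: F(w) = 2 w^{2} + \frac{w}{4}; value = \frac{49}{2}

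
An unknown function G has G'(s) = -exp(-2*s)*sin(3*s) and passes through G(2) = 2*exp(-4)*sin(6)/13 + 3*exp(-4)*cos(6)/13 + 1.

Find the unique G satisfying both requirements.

A first test for any G(s): its s-derivative must equal the given G'(s).
A general antiderivative is 2*exp(-2*s)*sin(3*s)/13 + 3*exp(-2*s)*cos(3*s)/13 + C.
The condition gives C = 2*exp(-4)*sin(6)/13 + 3*exp(-4)*cos(6)/13 + 1 - (2*exp(-4)*sin(6)/13 + 3*exp(-4)*cos(6)/13) = 1.
So G(s) = (13*exp(2*s) + 2*sin(3*s) + 3*cos(3*s))*exp(-2*s)/13.
Check: d/ds[(13*exp(2*s) + 2*sin(3*s) + 3*cos(3*s))*exp(-2*s)/13] = -exp(-2*s)*sin(3*s) = G'(s).

G(s) = (13*exp(2*s) + 2*sin(3*s) + 3*cos(3*s))*exp(-2*s)/13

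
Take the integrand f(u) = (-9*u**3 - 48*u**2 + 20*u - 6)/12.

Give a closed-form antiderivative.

An antiderivative is F(u) = -3*u**4/16 - 4*u**3/3 + 5*u**2/6 - u/2.

Differentiate the proposed F(u) back; it has to land on f(u) exactly.
Check: d/du[-3*u**4/16 - 4*u**3/3 + 5*u**2/6 - u/2] = -3*u**3/4 - 4*u**2 + 5*u/3 - 1/2, which equals f(u).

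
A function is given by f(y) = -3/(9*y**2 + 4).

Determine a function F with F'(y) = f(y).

For F(y) to be correct the identity F'(y) - f(y) = 0 must hold.
Check: d/dy[-atan(3*y/2)/2] = -3/(9*y**2 + 4) = f(y).

An antiderivative is F(y) = -atan(3*y/2)/2.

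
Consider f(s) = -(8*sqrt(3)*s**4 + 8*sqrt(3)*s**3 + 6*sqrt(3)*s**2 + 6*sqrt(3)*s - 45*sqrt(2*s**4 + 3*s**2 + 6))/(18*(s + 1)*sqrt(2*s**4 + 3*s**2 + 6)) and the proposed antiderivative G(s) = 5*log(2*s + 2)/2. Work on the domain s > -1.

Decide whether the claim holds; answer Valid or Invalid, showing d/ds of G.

d/ds[G] = 5/(2*s + 2)
d/ds[G] - f(s) = (4*sqrt(3)*s**3 + 3*sqrt(3)*s)/(9*sqrt(2*s**4 + 3*s**2 + 6)) != 0.

Invalid: d/ds[G] - f = (4*sqrt(3)*s**3 + 3*sqrt(3)*s)/(9*sqrt(2*s**4 + 3*s**2 + 6)), which is not 0.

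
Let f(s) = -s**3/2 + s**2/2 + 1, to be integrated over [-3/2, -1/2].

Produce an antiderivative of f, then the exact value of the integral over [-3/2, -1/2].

The integrand splits into summands that can be handled one at a time.
F(s) = -s**4/8 + s**3/6 + s is an antiderivative of f.
Check: d/ds[-s**4/8 + s**3/6 + s] = -s**3/2 + s**2/2 + 1 = f(s).
F(-1/2) = -203/384; F(-3/2) = -345/128.
Integral = F(-1/2) - F(-3/2) = 13/6.

Antiderivative: F(s) = -s**4/8 + s**3/6 + s; value = 13/6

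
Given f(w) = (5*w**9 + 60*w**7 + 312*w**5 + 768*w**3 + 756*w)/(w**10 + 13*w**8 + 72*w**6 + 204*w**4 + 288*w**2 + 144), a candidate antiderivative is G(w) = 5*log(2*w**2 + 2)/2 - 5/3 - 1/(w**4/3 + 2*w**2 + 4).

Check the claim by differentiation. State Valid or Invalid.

Valid - the claim checks out under differentiation.

d/dw[G] = (5*w**9 + 60*w**7 + 312*w**5 + 768*w**3 + 756*w)/(w**10 + 13*w**8 + 72*w**6 + 204*w**4 + 288*w**2 + 144)
This equals f(w) exactly, so the claim holds.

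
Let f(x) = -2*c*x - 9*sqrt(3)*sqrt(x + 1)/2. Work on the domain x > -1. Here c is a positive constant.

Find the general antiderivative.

F(x) = -c*x**2 - (3*x + 3)**(3/2) + C

Integrate term by term and add the pieces.
Check: d/dx[-c*x**2 - (3*x + 3)**(3/2)] = -2*c*x - 9*sqrt(3)*sqrt(x + 1)/2 = f(x).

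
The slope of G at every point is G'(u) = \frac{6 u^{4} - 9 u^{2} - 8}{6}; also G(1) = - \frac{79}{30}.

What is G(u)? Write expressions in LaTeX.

Any candidate G(u) must reproduce the stated G'(u) exactly.
A general antiderivative is \frac{u^{5}}{5} - \frac{u^{3}}{2} - \frac{4 u}{3} + C.
The condition gives C = - \frac{79}{30} - (- \frac{49}{30}) = -1.
So G(u) = \frac{u^{5}}{5} - \frac{u^{3}}{2} - \frac{4 u}{3} - 1.
Check: d/du[\frac{u^{5}}{5} - \frac{u^{3}}{2} - \frac{4 u}{3} - 1] = u^{4} - \frac{3 u^{2}}{2} - \frac{4}{3}, which equals G'(u).

G(u) = \frac{u^{5}}{5} - \frac{u^{3}}{2} - \frac{4 u}{3} - 1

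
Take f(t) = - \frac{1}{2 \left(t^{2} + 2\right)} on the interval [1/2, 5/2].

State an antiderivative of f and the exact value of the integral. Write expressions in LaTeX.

For F(t) to be correct the identity F'(t) - f(t) = 0 must hold.
F(t) = - \frac{\sqrt{2} \operatorname{atan}{\left(\frac{\sqrt{2} t}{2} \right)}}{4} is an antiderivative of f.
Check: d/dt[- \frac{\sqrt{2} \operatorname{atan}{\left(\frac{\sqrt{2} t}{2} \right)}}{4}] = - \frac{1}{2 t^{2} + 4}, which equals f(t).
F(5/2) = - \frac{\sqrt{2} \operatorname{atan}{\left(\frac{5 \sqrt{2}}{4} \right)}}{4}; F(1/2) = - \frac{\sqrt{2} \operatorname{atan}{\left(\frac{\sqrt{2}}{4} \right)}}{4}.
Integral = F(5/2) - F(1/2) = - \frac{\sqrt{2} \operatorname{atan}{\left(\frac{5 \sqrt{2}}{4} \right)}}{4} + \frac{\sqrt{2} \operatorname{atan}{\left(\frac{\sqrt{2}}{4} \right)}}{4}.

Antiderivative: F(t) = - \frac{\sqrt{2} \operatorname{atan}{\left(\frac{\sqrt{2} t}{2} \right)}}{4}; value = - \frac{\sqrt{2} \operatorname{atan}{\left(\frac{5 \sqrt{2}}{4} \right)}}{4} + \frac{\sqrt{2} \operatorname{atan}{\left(\frac{\sqrt{2}}{4} \right)}}{4}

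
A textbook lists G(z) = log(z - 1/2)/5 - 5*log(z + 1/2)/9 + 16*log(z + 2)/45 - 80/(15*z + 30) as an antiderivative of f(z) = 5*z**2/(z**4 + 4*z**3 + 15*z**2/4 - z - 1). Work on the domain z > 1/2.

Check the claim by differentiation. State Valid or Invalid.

Valid. The derivative of G reproduces f.

d/dz[G] = 20*z**2/(4*z**4 + 16*z**3 + 15*z**2 - 4*z - 4)
This equals f(z) exactly, so the claim holds.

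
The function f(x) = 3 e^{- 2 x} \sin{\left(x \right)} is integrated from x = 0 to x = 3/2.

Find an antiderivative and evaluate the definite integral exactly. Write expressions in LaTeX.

An antiderivative F(x) passes only if d/dx[F] lands on f(x) exactly.
F(x) = \frac{3 \left(- 2 \sin{\left(x \right)} - \cos{\left(x \right)}\right) e^{- 2 x}}{5} is an antiderivative of f.
Check: d/dx[\frac{3 \left(- 2 \sin{\left(x \right)} - \cos{\left(x \right)}\right) e^{- 2 x}}{5}] = 3 e^{- 2 x} \sin{\left(x \right)} = f(x).
F(3/2) = - \frac{6 \sin{\left(\frac{3}{2} \right)}}{5 e^{3}} - \frac{3 \cos{\left(\frac{3}{2} \right)}}{5 e^{3}}; F(0) = - \frac{3}{5}.
Integral = F(3/2) - F(0) = - \frac{6 \sin{\left(\frac{3}{2} \right)}}{5 e^{3}} - \frac{3 \cos{\left(\frac{3}{2} \right)}}{5 e^{3}} + \frac{3}{5}.

Antiderivative: F(x) = \frac{3 \left(- 2 \sin{\left(x \right)} - \cos{\left(x \right)}\right) e^{- 2 x}}{5}; value = - \frac{6 \sin{\left(\frac{3}{2} \right)}}{5 e^{3}} - \frac{3 \cos{\left(\frac{3}{2} \right)}}{5 e^{3}} + \frac{3}{5}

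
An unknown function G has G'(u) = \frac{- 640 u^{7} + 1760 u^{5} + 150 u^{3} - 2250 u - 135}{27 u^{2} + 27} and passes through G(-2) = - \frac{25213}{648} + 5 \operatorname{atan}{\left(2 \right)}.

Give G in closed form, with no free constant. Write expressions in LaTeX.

G(u) = \frac{5 \left(\frac{5}{2} - \frac{4 u^{2}}{3}\right)^{3}}{3} - 5 \operatorname{atan}{\left(u \right)} - 1

Whatever form G(u) takes, its d/du must return the stated G'(u).
A general antiderivative is \frac{5 \left(\frac{5}{2} - \frac{4 u^{2}}{3}\right)^{3}}{3} - 5 \operatorname{atan}{\left(u \right)} + C.
The condition gives C = - \frac{25213}{648} + 5 \operatorname{atan}{\left(2 \right)} - (- \frac{24565}{648} + 5 \operatorname{atan}{\left(2 \right)}) = -1.
So G(u) = \frac{5 \left(\frac{5}{2} - \frac{4 u^{2}}{3}\right)^{3}}{3} - 5 \operatorname{atan}{\left(u \right)} - 1.
Check: d/du[\frac{5 \left(\frac{5}{2} - \frac{4 u^{2}}{3}\right)^{3}}{3} - 5 \operatorname{atan}{\left(u \right)} - 1] = \frac{- 640 u^{7} + 1760 u^{5} + 150 u^{3} - 2250 u - 135}{27 u^{2} + 27} = G'(u).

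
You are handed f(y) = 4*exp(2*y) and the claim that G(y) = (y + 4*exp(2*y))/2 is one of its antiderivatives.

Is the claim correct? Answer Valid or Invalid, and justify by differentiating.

d/dy[G] = 4*exp(2*y) + 1/2
d/dy[G] - f(y) = 1/2 != 0.

Invalid: d/dy[G] - f = 1/2, which is not 0.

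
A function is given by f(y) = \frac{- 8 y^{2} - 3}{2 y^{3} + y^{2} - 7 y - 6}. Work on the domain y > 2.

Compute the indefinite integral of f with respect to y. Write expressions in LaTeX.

The denominator factors as \left(y - 2\right) \left(y + 1\right) \left(2 y + 3\right); partial fractions split f into directly integrable pieces: - \frac{12}{2 y + 3} + \frac{11}{3 \left(y + 1\right)} - \frac{5}{3 \left(y - 2\right)}.
Check: d/dy[- \frac{5 \log{\left(y - 2 \right)}}{3} + \frac{11 \log{\left(y + 1 \right)}}{3} - 6 \log{\left(y + \frac{3}{2} \right)}] = \frac{- 8 y^{2} - 3}{2 y^{3} + y^{2} - 7 y - 6} = f(y).

F(y) = - \frac{5 \log{\left(y - 2 \right)}}{3} + \frac{11 \log{\left(y + 1 \right)}}{3} - 6 \log{\left(y + \frac{3}{2} \right)} + C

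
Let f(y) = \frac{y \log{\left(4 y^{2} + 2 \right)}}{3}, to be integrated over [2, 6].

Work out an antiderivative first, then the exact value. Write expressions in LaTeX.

An antiderivative F(y) passes only if d/dy[F] lands on f(y) exactly.
F(y) = \frac{y^{2} \log{\left(2 y^{2} + 1 \right)}}{6} - \frac{y^{2}}{6} + \frac{y^{2} \log{\left(2 \right)}}{6} + \frac{\log{\left(2 y^{2} + 1 \right)}}{12} is an antiderivative of f.
Check: d/dy[\frac{y^{2} \log{\left(2 y^{2} + 1 \right)}}{6} - \frac{y^{2}}{6} + \frac{y^{2} \log{\left(2 \right)}}{6} + \frac{\log{\left(2 y^{2} + 1 \right)}}{12}] = \frac{y \log{\left(2 y^{2} + 1 \right)}}{3} + \frac{y \log{\left(2 \right)}}{3}, which equals f(y).
F(6) = -6 + 6 \log{\left(2 \right)} + \frac{73 \log{\left(73 \right)}}{12}; F(2) = - \frac{2}{3} + \frac{2 \log{\left(2 \right)}}{3} + \frac{3 \log{\left(9 \right)}}{4}.
Integral = F(6) - F(2) = - \frac{16}{3} - \frac{2 \log{\left(18 \right)}}{3} - \frac{\log{\left(9 \right)}}{12} + \frac{\log{\left(73 \right)}}{12} + 6 \log{\left(146 \right)}.

Antiderivative: F(y) = \frac{y^{2} \log{\left(2 y^{2} + 1 \right)}}{6} - \frac{y^{2}}{6} + \frac{y^{2} \log{\left(2 \right)}}{6} + \frac{\log{\left(2 y^{2} + 1 \right)}}{12}; value = - \frac{16}{3} - \frac{2 \log{\left(18 \right)}}{3} - \frac{\log{\left(9 \right)}}{12} + \frac{\log{\left(73 \right)}}{12} + 6 \log{\left(146 \right)}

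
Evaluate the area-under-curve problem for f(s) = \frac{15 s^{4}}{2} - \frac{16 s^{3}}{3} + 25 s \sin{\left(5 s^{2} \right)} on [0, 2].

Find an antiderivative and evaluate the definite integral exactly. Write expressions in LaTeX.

Antiderivative: F(s) = \frac{9 s^{5} - 8 s^{4} - 15 \cos{\left(5 s^{2} \right)} + 6}{6}; value = \frac{175}{6} - \frac{5 \cos{\left(20 \right)}}{2}

The integrand splits into summands that can be handled one at a time.
F(s) = \frac{9 s^{5} - 8 s^{4} - 15 \cos{\left(5 s^{2} \right)} + 6}{6} is an antiderivative of f.
Check: d/ds[\frac{9 s^{5} - 8 s^{4} - 15 \cos{\left(5 s^{2} \right)} + 6}{6}] = \frac{15 s^{4}}{2} - \frac{16 s^{3}}{3} + 25 s \sin{\left(5 s^{2} \right)} = f(s).
F(2) = \frac{83}{3} - \frac{5 \cos{\left(20 \right)}}{2}; F(0) = - \frac{3}{2}.
Integral = F(2) - F(0) = \frac{175}{6} - \frac{5 \cos{\left(20 \right)}}{2}.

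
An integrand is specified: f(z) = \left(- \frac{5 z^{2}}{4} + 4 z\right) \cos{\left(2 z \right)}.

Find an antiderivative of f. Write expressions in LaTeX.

An antiderivative is F(z) = \frac{- 10 z^{2} \sin{\left(2 z \right)} + 32 z \sin{\left(2 z \right)} - 10 z \cos{\left(2 z \right)} + 5 \sin{\left(2 z \right)} + 16 \cos{\left(2 z \right)}}{16}.

For F(z) to be correct the identity F'(z) - f(z) = 0 must hold.
Check: d/dz[\frac{- 10 z^{2} \sin{\left(2 z \right)} + 32 z \sin{\left(2 z \right)} - 10 z \cos{\left(2 z \right)} + 5 \sin{\left(2 z \right)} + 16 \cos{\left(2 z \right)}}{16}] = - \frac{5 z^{2} \cos{\left(2 z \right)}}{4} + 4 z \cos{\left(2 z \right)}, which equals f(z).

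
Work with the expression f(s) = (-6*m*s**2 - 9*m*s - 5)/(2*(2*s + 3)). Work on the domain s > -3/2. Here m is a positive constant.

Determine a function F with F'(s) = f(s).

An antiderivative is F(s) = -3*m*s**2/4 - 5*log(2*s + 3)/4.

Recover f(s) by differentiating a candidate F(s); any mismatch rules it out.
Check: d/ds[-3*m*s**2/4 - 5*log(2*s + 3)/4] = (-6*m*s**2 - 9*m*s - 5)/(4*s + 6), which equals f(s).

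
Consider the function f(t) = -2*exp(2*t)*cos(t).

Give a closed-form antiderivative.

An antiderivative is F(t) = -2*(sin(t) + 2*cos(t))*exp(2*t)/5.

Since d/dt undoes antidifferentiation here, F'(t) = f(t) is required of F(t).
Check: d/dt[-2*(sin(t) + 2*cos(t))*exp(2*t)/5] = -2*exp(2*t)*cos(t) = f(t).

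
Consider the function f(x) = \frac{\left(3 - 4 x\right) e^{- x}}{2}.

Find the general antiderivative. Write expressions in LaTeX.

F(x) = \frac{\left(4 x + 1\right) e^{- x}}{2} + C

f has the shape u'v + uv' for u = 2 x + \frac{1}{2} and v = e^{- x} — it is the derivative of the product u*v.
Check: d/dx[\frac{\left(4 x + 1\right) e^{- x}}{2}] = \frac{\left(3 - 4 x\right) e^{- x}}{2} = f(x).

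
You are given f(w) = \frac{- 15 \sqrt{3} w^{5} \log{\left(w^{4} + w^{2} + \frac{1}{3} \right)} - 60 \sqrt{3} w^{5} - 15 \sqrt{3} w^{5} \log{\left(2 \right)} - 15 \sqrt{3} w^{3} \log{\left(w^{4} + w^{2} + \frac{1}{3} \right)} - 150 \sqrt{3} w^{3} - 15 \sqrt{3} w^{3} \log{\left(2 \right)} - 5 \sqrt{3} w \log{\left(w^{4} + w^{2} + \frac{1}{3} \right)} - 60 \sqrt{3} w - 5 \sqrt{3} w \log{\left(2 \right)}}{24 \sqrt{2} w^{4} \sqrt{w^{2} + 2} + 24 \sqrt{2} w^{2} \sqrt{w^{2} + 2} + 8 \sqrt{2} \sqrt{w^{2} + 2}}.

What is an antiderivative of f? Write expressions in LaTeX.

An antiderivative is F(w) = - \frac{5 \sqrt{6} \sqrt{w^{2} + 2} \log{\left(2 w^{4} + 2 w^{2} + \frac{2}{3} \right)}}{16}.

Recognize the product-rule pattern: f = u'v + uv' with u = - \frac{5 \sqrt{\frac{3 w^{2}}{2} + 3}}{8}, v = \log{\left(2 w^{4} + 2 w^{2} + \frac{2}{3} \right)}, so integration by parts undoes it.
Check: d/dw[- \frac{5 \sqrt{6} \sqrt{w^{2} + 2} \log{\left(2 w^{4} + 2 w^{2} + \frac{2}{3} \right)}}{16}] = \frac{- 15 \sqrt{6} w^{5} \log{\left(w^{4} + w^{2} + \frac{1}{3} \right)} - 60 \sqrt{6} w^{5} - 15 \sqrt{6} w^{5} \log{\left(2 \right)} - 15 \sqrt{6} w^{3} \log{\left(w^{4} + w^{2} + \frac{1}{3} \right)} - 150 \sqrt{6} w^{3} - 15 \sqrt{6} w^{3} \log{\left(2 \right)} - 5 \sqrt{6} w \log{\left(w^{4} + w^{2} + \frac{1}{3} \right)} - 60 \sqrt{6} w - 5 \sqrt{6} w \log{\left(2 \right)}}{48 w^{4} \sqrt{w^{2} + 2} + 48 w^{2} \sqrt{w^{2} + 2} + 16 \sqrt{w^{2} + 2}}, which equals f(w).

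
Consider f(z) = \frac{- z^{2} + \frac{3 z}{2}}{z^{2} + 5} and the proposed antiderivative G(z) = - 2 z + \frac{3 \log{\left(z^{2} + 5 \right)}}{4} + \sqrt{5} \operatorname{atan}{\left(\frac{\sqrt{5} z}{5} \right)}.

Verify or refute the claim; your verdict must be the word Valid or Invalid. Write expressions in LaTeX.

d/dz[G] = \frac{- 4 z^{2} + 3 z - 10}{2 z^{2} + 10}
d/dz[G] - f(z) = -1 != 0.

Invalid: d/dz[G] - f = -1, which is not 0.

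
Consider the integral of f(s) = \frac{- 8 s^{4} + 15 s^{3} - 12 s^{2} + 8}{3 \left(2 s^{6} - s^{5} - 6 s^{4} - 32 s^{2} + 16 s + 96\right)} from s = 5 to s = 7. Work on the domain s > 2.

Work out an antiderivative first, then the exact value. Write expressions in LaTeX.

Antiderivative: F(s) = - \frac{65 \log{\left(s - 2 \right)}}{588} - \frac{1762 \log{\left(s + \frac{3}{2} \right)}}{3675} + \frac{3 \log{\left(s + 2 \right)}}{4} - \frac{2 \log{\left(s^{2} + 4 \right)}}{25} - \frac{13 \operatorname{atan}{\left(\frac{s}{2} \right)}}{100} + \frac{1}{14 s - 28}; value = - \frac{3 \log{\left(7 \right)}}{4} - \frac{1762 \log{\left(\frac{17}{2} \right)}}{3675} - \frac{2 \log{\left(53 \right)}}{25} - \frac{65 \log{\left(5 \right)}}{588} - \frac{13 \operatorname{atan}{\left(\frac{7}{2} \right)}}{100} - \frac{1}{105} + \frac{65 \log{\left(3 \right)}}{588} + \frac{13 \operatorname{atan}{\left(\frac{5}{2} \right)}}{100} + \frac{2 \log{\left(29 \right)}}{25} + \frac{1762 \log{\left(\frac{13}{2} \right)}}{3675} + \frac{3 \log{\left(9 \right)}}{4}

Factor the denominator (3 \left(s - 2\right)^{2} \left(s + 2\right) \left(2 s + 3\right) \left(s^{2} + 4\right)) and decompose: f = - \frac{8 s + 13}{50 \left(s^{2} + 4\right)} - \frac{3524}{3675 \left(2 s + 3\right)} + \frac{3}{4 \left(s + 2\right)} - \frac{65}{588 \left(s - 2\right)} - \frac{1}{14 \left(s - 2\right)^{2}}; each piece integrates to a log, atan, or power term.
F(s) = - \frac{65 \log{\left(s - 2 \right)}}{588} - \frac{1762 \log{\left(s + \frac{3}{2} \right)}}{3675} + \frac{3 \log{\left(s + 2 \right)}}{4} - \frac{2 \log{\left(s^{2} + 4 \right)}}{25} - \frac{13 \operatorname{atan}{\left(\frac{s}{2} \right)}}{100} + \frac{1}{14 s - 28} is an antiderivative of f.
Check: d/ds[- \frac{65 \log{\left(s - 2 \right)}}{588} - \frac{1762 \log{\left(s + \frac{3}{2} \right)}}{3675} + \frac{3 \log{\left(s + 2 \right)}}{4} - \frac{2 \log{\left(s^{2} + 4 \right)}}{25} - \frac{13 \operatorname{atan}{\left(\frac{s}{2} \right)}}{100} + \frac{1}{14 s - 28}] = \frac{- 8 s^{4} + 15 s^{3} - 12 s^{2} + 8}{6 s^{6} - 3 s^{5} - 18 s^{4} - 96 s^{2} + 48 s + 288}, which equals f(s).
F(7) = - \frac{1762 \log{\left(\frac{17}{2} \right)}}{3675} - \frac{2 \log{\left(53 \right)}}{25} - \frac{65 \log{\left(5 \right)}}{588} - \frac{13 \operatorname{atan}{\left(\frac{7}{2} \right)}}{100} + \frac{1}{70} + \frac{3 \log{\left(9 \right)}}{4}; F(5) = - \frac{1762 \log{\left(\frac{13}{2} \right)}}{3675} - \frac{2 \log{\left(29 \right)}}{25} - \frac{13 \operatorname{atan}{\left(\frac{5}{2} \right)}}{100} - \frac{65 \log{\left(3 \right)}}{588} + \frac{1}{42} + \frac{3 \log{\left(7 \right)}}{4}.
Integral = F(7) - F(5) = - \frac{3 \log{\left(7 \right)}}{4} - \frac{1762 \log{\left(\frac{17}{2} \right)}}{3675} - \frac{2 \log{\left(53 \right)}}{25} - \frac{65 \log{\left(5 \right)}}{588} - \frac{13 \operatorname{atan}{\left(\frac{7}{2} \right)}}{100} - \frac{1}{105} + \frac{65 \log{\left(3 \right)}}{588} + \frac{13 \operatorname{atan}{\left(\frac{5}{2} \right)}}{100} + \frac{2 \log{\left(29 \right)}}{25} + \frac{1762 \log{\left(\frac{13}{2} \right)}}{3675} + \frac{3 \log{\left(9 \right)}}{4}.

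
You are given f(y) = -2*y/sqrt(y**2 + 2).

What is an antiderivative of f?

An antiderivative is F(y) = -2*sqrt(y**2 + 2).

f matches the chain-rule pattern g'(h)*h' with inner function h(y) = y**2 + 2; substituting u = h(y) collapses the integral.
Check: d/dy[-2*sqrt(y**2 + 2)] = -2*y/sqrt(y**2 + 2) = f(y).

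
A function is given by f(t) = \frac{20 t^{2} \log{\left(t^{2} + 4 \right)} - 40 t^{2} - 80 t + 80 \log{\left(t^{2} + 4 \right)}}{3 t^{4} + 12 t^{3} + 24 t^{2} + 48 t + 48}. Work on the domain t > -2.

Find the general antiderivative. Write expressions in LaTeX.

f has the shape u'v + uv' for u = - \frac{20}{3 t + 6} and v = \log{\left(t^{2} + 4 \right)} — it is the derivative of the product u*v.
Check: d/dt[- \frac{20 \log{\left(t^{2} + 4 \right)}}{3 t + 6}] = \frac{20 t^{2} \log{\left(t^{2} + 4 \right)} - 40 t^{2} - 80 t + 80 \log{\left(t^{2} + 4 \right)}}{3 t^{4} + 12 t^{3} + 24 t^{2} + 48 t + 48} = f(t).

F(t) = - \frac{20 \log{\left(t^{2} + 4 \right)}}{3 t + 6} + C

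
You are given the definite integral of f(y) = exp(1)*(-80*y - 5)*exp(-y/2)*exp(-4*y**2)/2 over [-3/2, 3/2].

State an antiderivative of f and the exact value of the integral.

Antiderivative: F(y) = 5*exp(-4*y**2 - y/2 + 1); value = -5*exp(-29/4) + 5*exp(-35/4)

The substitution u = -4*y**2 - y/2 + 1 works: f is exactly (dF/du)*(du/dy) for that inner function.
F(y) = 5*exp(-4*y**2 - y/2 + 1) is an antiderivative of f.
Check: d/dy[5*exp(-4*y**2 - y/2 + 1)] = exp(1)*(-80*y - 5)*exp(-y/2)*exp(-4*y**2)/2 = f(y).
F(3/2) = 5*exp(-35/4); F(-3/2) = 5*exp(-29/4).
Integral = F(3/2) - F(-3/2) = -5*exp(-29/4) + 5*exp(-35/4).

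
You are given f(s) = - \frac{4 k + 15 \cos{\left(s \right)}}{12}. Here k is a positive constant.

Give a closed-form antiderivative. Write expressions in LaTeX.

Since d/ds undoes antidifferentiation here, F'(s) = f(s) is required of F(s).
Check: d/ds[- \frac{k s}{3} - \frac{5 \sin{\left(s \right)}}{4}] = - \frac{k}{3} - \frac{5 \cos{\left(s \right)}}{4}, which equals f(s).

An antiderivative is F(s) = - \frac{k s}{3} - \frac{5 \sin{\left(s \right)}}{4}.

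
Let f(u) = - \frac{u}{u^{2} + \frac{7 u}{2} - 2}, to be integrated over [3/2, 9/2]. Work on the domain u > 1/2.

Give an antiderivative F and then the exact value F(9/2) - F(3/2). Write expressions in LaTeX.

Antiderivative: F(u) = \frac{- \log{\left(u - \frac{1}{2} \right)} - 8 \log{\left(u + 4 \right)}}{9}; value = - \frac{8 \log{\left(\frac{17}{2} \right)}}{9} - \frac{\log{\left(4 \right)}}{9} + \frac{8 \log{\left(\frac{11}{2} \right)}}{9}

Factor the denominator (\left(u + 4\right) \left(2 u - 1\right)) and decompose: f = - \frac{2}{9 \left(2 u - 1\right)} - \frac{8}{9 \left(u + 4\right)}; each piece integrates to a log, atan, or power term.
F(u) = \frac{- \log{\left(u - \frac{1}{2} \right)} - 8 \log{\left(u + 4 \right)}}{9} is an antiderivative of f.
Check: d/du[\frac{- \log{\left(u - \frac{1}{2} \right)} - 8 \log{\left(u + 4 \right)}}{9}] = - \frac{2 u}{2 u^{2} + 7 u - 4}, which equals f(u).
F(9/2) = - \frac{8 \log{\left(\frac{17}{2} \right)}}{9} - \frac{\log{\left(4 \right)}}{9}; F(3/2) = - \frac{8 \log{\left(\frac{11}{2} \right)}}{9}.
Integral = F(9/2) - F(3/2) = - \frac{8 \log{\left(\frac{17}{2} \right)}}{9} - \frac{\log{\left(4 \right)}}{9} + \frac{8 \log{\left(\frac{11}{2} \right)}}{9}.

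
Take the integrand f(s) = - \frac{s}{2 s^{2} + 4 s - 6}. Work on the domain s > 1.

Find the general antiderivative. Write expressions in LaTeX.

F(s) = - \frac{\log{\left(s - 1 \right)}}{8} - \frac{3 \log{\left(s + 3 \right)}}{8} + C

Factor the denominator (2 \left(s - 1\right) \left(s + 3\right)) and decompose: f = - \frac{3}{8 \left(s + 3\right)} - \frac{1}{8 \left(s - 1\right)}; each piece integrates to a log, atan, or power term.
Check: d/ds[- \frac{\log{\left(s - 1 \right)}}{8} - \frac{3 \log{\left(s + 3 \right)}}{8}] = - \frac{s}{2 s^{2} + 4 s - 6} = f(s).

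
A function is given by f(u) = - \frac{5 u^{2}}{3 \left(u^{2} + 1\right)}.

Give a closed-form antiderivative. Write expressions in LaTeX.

An antiderivative is F(u) = - \frac{5 u}{3} + \frac{5 \operatorname{atan}{\left(u \right)}}{3}.

A candidate is checked by its d/du: the result must match f(u).
Check: d/du[- \frac{5 u}{3} + \frac{5 \operatorname{atan}{\left(u \right)}}{3}] = - \frac{5 u^{2}}{3 u^{2} + 3}, which equals f(u).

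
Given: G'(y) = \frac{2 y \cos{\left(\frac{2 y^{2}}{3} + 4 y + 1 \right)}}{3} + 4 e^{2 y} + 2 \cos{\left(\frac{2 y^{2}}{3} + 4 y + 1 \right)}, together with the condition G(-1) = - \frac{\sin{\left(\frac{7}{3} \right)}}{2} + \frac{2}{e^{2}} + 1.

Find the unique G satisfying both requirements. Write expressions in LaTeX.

G(y) = 2 e^{2 y} + \frac{\sin{\left(\frac{2 y^{2}}{3} + 4 y + 1 \right)}}{2} + 1

The integrand splits into summands that can be handled one at a time.
A general antiderivative is 2 e^{2 y} + \frac{\sin{\left(\frac{2 y^{2}}{3} + 4 y + 1 \right)}}{2} + C.
The condition gives C = - \frac{\sin{\left(\frac{7}{3} \right)}}{2} + \frac{2}{e^{2}} + 1 - (- \frac{\sin{\left(\frac{7}{3} \right)}}{2} + \frac{2}{e^{2}}) = 1.
So G(y) = 2 e^{2 y} + \frac{\sin{\left(\frac{2 y^{2}}{3} + 4 y + 1 \right)}}{2} + 1.
Check: d/dy[2 e^{2 y} + \frac{\sin{\left(\frac{2 y^{2}}{3} + 4 y + 1 \right)}}{2} + 1] = \frac{2 y \cos{\left(\frac{2 y^{2}}{3} + 4 y + 1 \right)}}{3} + 4 e^{2 y} + 2 \cos{\left(\frac{2 y^{2}}{3} + 4 y + 1 \right)} = G'(y).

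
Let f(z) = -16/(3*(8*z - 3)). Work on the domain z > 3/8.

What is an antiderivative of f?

Whatever form F(z) takes, F'(z) = f(z) is non-negotiable.
Check: d/dz[-2*log(4*z - 3/2)/3] = -16/(24*z - 9), which equals f(z).

An antiderivative is F(z) = -2*log(4*z - 3/2)/3.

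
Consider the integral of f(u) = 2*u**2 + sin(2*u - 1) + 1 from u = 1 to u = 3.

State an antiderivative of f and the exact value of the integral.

The integrand splits into summands that can be handled one at a time.
F(u) = 2*u**3/3 + u - cos(2*u - 1)/2 is an antiderivative of f.
Check: d/du[2*u**3/3 + u - cos(2*u - 1)/2] = 2*u**2 + sin(2*u - 1) + 1 = f(u).
F(3) = 21 - cos(5)/2; F(1) = 5/3 - cos(1)/2.
Integral = F(3) - F(1) = -cos(5)/2 + cos(1)/2 + 58/3.

Antiderivative: F(u) = 2*u**3/3 + u - cos(2*u - 1)/2; value = -cos(5)/2 + cos(1)/2 + 58/3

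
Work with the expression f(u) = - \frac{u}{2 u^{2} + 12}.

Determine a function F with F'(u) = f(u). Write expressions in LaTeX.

f matches the chain-rule pattern g'(h)*h' with inner function h(u) = u^{2} + 6; substituting w = h(u) collapses the integral.
Check: d/du[- \frac{\log{\left(u^{2} + 6 \right)}}{4}] = - \frac{u}{2 u^{2} + 12} = f(u).

An antiderivative is F(u) = - \frac{\log{\left(u^{2} + 6 \right)}}{4}.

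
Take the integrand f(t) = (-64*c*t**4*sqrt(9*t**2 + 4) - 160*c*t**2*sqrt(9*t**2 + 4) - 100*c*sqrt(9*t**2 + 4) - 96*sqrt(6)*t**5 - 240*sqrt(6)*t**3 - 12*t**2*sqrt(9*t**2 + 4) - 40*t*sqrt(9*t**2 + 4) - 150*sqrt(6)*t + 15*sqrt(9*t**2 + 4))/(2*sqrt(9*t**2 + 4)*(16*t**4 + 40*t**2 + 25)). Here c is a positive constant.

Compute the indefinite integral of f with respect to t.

F(t) = -2*c*t + (3*t/2 + 5/2)/(4*t**2 + 5) - 2*sqrt(3*t**2/2 + 2/3) + C

Whatever form F(t) takes, F'(t) = f(t) is non-negotiable.
Check: d/dt[-2*c*t + (3*t/2 + 5/2)/(4*t**2 + 5) - 2*sqrt(3*t**2/2 + 2/3)] = (-64*c*t**4*sqrt(9*t**2 + 4) - 160*c*t**2*sqrt(9*t**2 + 4) - 100*c*sqrt(9*t**2 + 4) - 96*sqrt(6)*t**5 - 240*sqrt(6)*t**3 - 12*t**2*sqrt(9*t**2 + 4) - 40*t*sqrt(9*t**2 + 4) - 150*sqrt(6)*t + 15*sqrt(9*t**2 + 4))/(32*t**4*sqrt(9*t**2 + 4) + 80*t**2*sqrt(9*t**2 + 4) + 50*sqrt(9*t**2 + 4)), which equals f(t).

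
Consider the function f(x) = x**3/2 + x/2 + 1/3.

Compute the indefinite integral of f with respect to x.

F(x) = x**4/8 + x**2/4 + x/3 + C

Integrate term by term and add the pieces.
Check: d/dx[x**4/8 + x**2/4 + x/3] = x**3/2 + x/2 + 1/3 = f(x).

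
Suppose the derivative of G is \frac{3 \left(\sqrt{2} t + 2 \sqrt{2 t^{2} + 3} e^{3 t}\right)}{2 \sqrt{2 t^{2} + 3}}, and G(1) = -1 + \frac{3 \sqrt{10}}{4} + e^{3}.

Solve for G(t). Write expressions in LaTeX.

Check a candidate G(t) by differentiating: d/dt[G] must match the given G'(t).
A general antiderivative is \frac{3 \sqrt{t^{2} + \frac{3}{2}}}{2} + e^{3 t} + C.
The condition gives C = -1 + \frac{3 \sqrt{10}}{4} + e^{3} - (\frac{3 \sqrt{10}}{4} + e^{3}) = -1.
So G(t) = \frac{3 \sqrt{2} \sqrt{2 t^{2} + 3} + 4 e^{3 t} - 4}{4}.
Check: d/dt[\frac{3 \sqrt{2} \sqrt{2 t^{2} + 3} + 4 e^{3 t} - 4}{4}] = \frac{3 \sqrt{2} t + 6 \sqrt{2 t^{2} + 3} e^{3 t}}{2 \sqrt{2 t^{2} + 3}}, which equals G'(t).

G(t) = \frac{3 \sqrt{2} \sqrt{2 t^{2} + 3} + 4 e^{3 t} - 4}{4}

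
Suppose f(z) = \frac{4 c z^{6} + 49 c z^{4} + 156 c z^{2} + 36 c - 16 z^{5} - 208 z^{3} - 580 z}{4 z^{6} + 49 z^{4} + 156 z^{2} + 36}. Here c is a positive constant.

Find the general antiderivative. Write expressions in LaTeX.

F(z) = c z - 2 \log{\left(4 z^{2} + 1 \right)} + \frac{1}{\frac{z^{2}}{2} + 3} + C

For F(z) to be correct the identity F'(z) - f(z) = 0 must hold.
Check: d/dz[c z - 2 \log{\left(4 z^{2} + 1 \right)} + \frac{1}{\frac{z^{2}}{2} + 3}] = \frac{4 c z^{6} + 49 c z^{4} + 156 c z^{2} + 36 c - 16 z^{5} - 208 z^{3} - 580 z}{4 z^{6} + 49 z^{4} + 156 z^{2} + 36} = f(z).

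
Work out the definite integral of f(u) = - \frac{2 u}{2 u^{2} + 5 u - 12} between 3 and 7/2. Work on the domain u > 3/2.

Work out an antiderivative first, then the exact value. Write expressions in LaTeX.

The denominator factors as \left(u + 4\right) \left(2 u - 3\right); partial fractions split f into directly integrable pieces: - \frac{6}{11 \left(2 u - 3\right)} - \frac{8}{11 \left(u + 4\right)}.
F(u) = \frac{- 3 \log{\left(u - \frac{3}{2} \right)} - 8 \log{\left(u + 4 \right)}}{11} is an antiderivative of f.
Check: d/du[\frac{- 3 \log{\left(u - \frac{3}{2} \right)} - 8 \log{\left(u + 4 \right)}}{11}] = - \frac{2 u}{2 u^{2} + 5 u - 12} = f(u).
F(7/2) = - \frac{8 \log{\left(\frac{15}{2} \right)}}{11} - \frac{3 \log{\left(2 \right)}}{11}; F(3) = - \frac{8 \log{\left(7 \right)}}{11} - \frac{3 \log{\left(\frac{3}{2} \right)}}{11}.
Integral = F(7/2) - F(3) = - \frac{8 \log{\left(\frac{15}{2} \right)}}{11} - \frac{3 \log{\left(2 \right)}}{11} + \frac{3 \log{\left(\frac{3}{2} \right)}}{11} + \frac{8 \log{\left(7 \right)}}{11}.

Antiderivative: F(u) = \frac{- 3 \log{\left(u - \frac{3}{2} \right)} - 8 \log{\left(u + 4 \right)}}{11}; value = - \frac{8 \log{\left(\frac{15}{2} \right)}}{11} - \frac{3 \log{\left(2 \right)}}{11} + \frac{3 \log{\left(\frac{3}{2} \right)}}{11} + \frac{8 \log{\left(7 \right)}}{11}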